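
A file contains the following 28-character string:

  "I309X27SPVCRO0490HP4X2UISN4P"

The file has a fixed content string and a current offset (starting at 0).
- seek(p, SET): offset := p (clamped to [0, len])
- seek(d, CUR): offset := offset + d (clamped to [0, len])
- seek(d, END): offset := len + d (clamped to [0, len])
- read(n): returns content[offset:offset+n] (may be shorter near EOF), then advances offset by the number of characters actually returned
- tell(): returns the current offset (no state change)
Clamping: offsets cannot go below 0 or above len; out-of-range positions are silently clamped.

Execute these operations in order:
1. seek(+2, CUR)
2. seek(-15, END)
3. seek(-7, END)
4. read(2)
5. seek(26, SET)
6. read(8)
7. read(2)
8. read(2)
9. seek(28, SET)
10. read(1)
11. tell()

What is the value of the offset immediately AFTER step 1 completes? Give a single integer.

Answer: 2

Derivation:
After 1 (seek(+2, CUR)): offset=2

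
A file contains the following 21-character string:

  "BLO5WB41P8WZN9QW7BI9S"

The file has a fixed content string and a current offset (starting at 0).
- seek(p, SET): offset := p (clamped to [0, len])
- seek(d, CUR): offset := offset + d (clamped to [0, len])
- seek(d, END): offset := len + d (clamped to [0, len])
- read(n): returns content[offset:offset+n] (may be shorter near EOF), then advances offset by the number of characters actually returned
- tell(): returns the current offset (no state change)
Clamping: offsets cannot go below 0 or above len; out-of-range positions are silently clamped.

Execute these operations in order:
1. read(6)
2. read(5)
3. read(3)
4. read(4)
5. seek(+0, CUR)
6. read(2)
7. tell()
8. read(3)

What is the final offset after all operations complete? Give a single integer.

After 1 (read(6)): returned 'BLO5WB', offset=6
After 2 (read(5)): returned '41P8W', offset=11
After 3 (read(3)): returned 'ZN9', offset=14
After 4 (read(4)): returned 'QW7B', offset=18
After 5 (seek(+0, CUR)): offset=18
After 6 (read(2)): returned 'I9', offset=20
After 7 (tell()): offset=20
After 8 (read(3)): returned 'S', offset=21

Answer: 21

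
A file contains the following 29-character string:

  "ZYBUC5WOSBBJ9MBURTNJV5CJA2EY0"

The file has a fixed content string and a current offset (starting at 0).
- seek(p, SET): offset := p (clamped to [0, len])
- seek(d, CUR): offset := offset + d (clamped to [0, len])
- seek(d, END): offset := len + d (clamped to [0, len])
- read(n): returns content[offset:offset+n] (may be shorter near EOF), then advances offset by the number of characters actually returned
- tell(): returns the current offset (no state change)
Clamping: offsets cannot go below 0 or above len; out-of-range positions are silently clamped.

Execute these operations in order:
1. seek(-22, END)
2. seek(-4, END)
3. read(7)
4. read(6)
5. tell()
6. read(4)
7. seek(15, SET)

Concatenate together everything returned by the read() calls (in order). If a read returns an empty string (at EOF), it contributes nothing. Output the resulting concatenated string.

After 1 (seek(-22, END)): offset=7
After 2 (seek(-4, END)): offset=25
After 3 (read(7)): returned '2EY0', offset=29
After 4 (read(6)): returned '', offset=29
After 5 (tell()): offset=29
After 6 (read(4)): returned '', offset=29
After 7 (seek(15, SET)): offset=15

Answer: 2EY0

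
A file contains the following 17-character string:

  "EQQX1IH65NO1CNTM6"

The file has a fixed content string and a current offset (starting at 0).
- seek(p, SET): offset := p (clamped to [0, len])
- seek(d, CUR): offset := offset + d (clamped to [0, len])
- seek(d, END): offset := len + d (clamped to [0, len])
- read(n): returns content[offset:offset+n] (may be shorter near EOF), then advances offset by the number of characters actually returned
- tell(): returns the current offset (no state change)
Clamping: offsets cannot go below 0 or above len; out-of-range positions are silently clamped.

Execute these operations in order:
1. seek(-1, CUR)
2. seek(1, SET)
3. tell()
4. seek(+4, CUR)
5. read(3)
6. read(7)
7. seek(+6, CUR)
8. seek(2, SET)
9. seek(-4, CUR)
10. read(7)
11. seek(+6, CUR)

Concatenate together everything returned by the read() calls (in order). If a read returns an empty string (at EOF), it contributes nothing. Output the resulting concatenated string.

After 1 (seek(-1, CUR)): offset=0
After 2 (seek(1, SET)): offset=1
After 3 (tell()): offset=1
After 4 (seek(+4, CUR)): offset=5
After 5 (read(3)): returned 'IH6', offset=8
After 6 (read(7)): returned '5NO1CNT', offset=15
After 7 (seek(+6, CUR)): offset=17
After 8 (seek(2, SET)): offset=2
After 9 (seek(-4, CUR)): offset=0
After 10 (read(7)): returned 'EQQX1IH', offset=7
After 11 (seek(+6, CUR)): offset=13

Answer: IH65NO1CNTEQQX1IH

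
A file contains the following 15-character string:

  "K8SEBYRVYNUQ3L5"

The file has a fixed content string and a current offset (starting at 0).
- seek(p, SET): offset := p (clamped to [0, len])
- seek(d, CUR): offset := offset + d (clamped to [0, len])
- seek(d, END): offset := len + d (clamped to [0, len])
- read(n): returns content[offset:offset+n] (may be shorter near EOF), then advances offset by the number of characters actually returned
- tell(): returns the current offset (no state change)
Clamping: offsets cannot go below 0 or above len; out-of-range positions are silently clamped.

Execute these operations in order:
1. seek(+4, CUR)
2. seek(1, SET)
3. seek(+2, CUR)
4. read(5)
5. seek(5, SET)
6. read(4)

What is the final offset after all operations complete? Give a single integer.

Answer: 9

Derivation:
After 1 (seek(+4, CUR)): offset=4
After 2 (seek(1, SET)): offset=1
After 3 (seek(+2, CUR)): offset=3
After 4 (read(5)): returned 'EBYRV', offset=8
After 5 (seek(5, SET)): offset=5
After 6 (read(4)): returned 'YRVY', offset=9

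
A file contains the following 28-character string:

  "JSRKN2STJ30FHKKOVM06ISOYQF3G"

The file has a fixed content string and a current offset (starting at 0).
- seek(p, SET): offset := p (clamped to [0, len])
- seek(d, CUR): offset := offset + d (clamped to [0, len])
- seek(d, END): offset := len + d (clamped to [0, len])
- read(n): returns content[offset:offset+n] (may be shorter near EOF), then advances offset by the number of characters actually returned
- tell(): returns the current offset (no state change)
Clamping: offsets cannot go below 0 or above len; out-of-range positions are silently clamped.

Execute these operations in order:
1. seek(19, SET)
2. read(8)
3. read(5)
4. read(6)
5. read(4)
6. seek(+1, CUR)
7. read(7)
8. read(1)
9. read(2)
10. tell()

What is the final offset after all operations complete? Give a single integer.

Answer: 28

Derivation:
After 1 (seek(19, SET)): offset=19
After 2 (read(8)): returned '6ISOYQF3', offset=27
After 3 (read(5)): returned 'G', offset=28
After 4 (read(6)): returned '', offset=28
After 5 (read(4)): returned '', offset=28
After 6 (seek(+1, CUR)): offset=28
After 7 (read(7)): returned '', offset=28
After 8 (read(1)): returned '', offset=28
After 9 (read(2)): returned '', offset=28
After 10 (tell()): offset=28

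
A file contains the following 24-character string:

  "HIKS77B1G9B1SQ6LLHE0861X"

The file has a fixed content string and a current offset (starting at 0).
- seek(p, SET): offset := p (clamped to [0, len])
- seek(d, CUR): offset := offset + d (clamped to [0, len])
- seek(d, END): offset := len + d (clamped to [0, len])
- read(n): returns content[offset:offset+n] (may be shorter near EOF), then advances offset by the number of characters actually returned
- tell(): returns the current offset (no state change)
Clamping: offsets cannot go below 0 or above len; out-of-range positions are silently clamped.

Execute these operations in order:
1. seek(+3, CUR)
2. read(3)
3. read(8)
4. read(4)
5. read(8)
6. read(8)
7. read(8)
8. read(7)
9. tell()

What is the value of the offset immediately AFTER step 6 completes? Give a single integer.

After 1 (seek(+3, CUR)): offset=3
After 2 (read(3)): returned 'S77', offset=6
After 3 (read(8)): returned 'B1G9B1SQ', offset=14
After 4 (read(4)): returned '6LLH', offset=18
After 5 (read(8)): returned 'E0861X', offset=24
After 6 (read(8)): returned '', offset=24

Answer: 24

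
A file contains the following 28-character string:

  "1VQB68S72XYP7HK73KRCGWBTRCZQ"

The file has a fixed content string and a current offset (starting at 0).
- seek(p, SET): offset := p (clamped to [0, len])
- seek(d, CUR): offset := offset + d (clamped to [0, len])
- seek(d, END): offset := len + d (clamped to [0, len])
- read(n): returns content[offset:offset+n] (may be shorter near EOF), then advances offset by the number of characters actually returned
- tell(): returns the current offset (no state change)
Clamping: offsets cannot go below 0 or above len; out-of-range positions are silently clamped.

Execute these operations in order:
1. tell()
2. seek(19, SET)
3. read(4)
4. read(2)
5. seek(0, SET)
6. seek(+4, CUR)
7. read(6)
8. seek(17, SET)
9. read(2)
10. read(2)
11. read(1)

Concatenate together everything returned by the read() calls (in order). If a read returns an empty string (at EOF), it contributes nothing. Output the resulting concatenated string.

Answer: CGWBTR68S72XKRCGW

Derivation:
After 1 (tell()): offset=0
After 2 (seek(19, SET)): offset=19
After 3 (read(4)): returned 'CGWB', offset=23
After 4 (read(2)): returned 'TR', offset=25
After 5 (seek(0, SET)): offset=0
After 6 (seek(+4, CUR)): offset=4
After 7 (read(6)): returned '68S72X', offset=10
After 8 (seek(17, SET)): offset=17
After 9 (read(2)): returned 'KR', offset=19
After 10 (read(2)): returned 'CG', offset=21
After 11 (read(1)): returned 'W', offset=22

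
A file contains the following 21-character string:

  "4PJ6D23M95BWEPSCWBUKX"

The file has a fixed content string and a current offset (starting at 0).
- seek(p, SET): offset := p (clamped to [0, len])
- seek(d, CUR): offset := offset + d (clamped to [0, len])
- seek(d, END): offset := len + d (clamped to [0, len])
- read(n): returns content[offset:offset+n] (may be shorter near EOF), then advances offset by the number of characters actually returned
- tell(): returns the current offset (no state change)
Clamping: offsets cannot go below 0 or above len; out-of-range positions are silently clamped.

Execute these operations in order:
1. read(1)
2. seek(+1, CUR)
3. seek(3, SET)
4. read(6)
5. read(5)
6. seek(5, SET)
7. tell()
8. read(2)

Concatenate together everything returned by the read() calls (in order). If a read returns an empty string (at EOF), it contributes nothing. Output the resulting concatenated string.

Answer: 46D23M95BWEP23

Derivation:
After 1 (read(1)): returned '4', offset=1
After 2 (seek(+1, CUR)): offset=2
After 3 (seek(3, SET)): offset=3
After 4 (read(6)): returned '6D23M9', offset=9
After 5 (read(5)): returned '5BWEP', offset=14
After 6 (seek(5, SET)): offset=5
After 7 (tell()): offset=5
After 8 (read(2)): returned '23', offset=7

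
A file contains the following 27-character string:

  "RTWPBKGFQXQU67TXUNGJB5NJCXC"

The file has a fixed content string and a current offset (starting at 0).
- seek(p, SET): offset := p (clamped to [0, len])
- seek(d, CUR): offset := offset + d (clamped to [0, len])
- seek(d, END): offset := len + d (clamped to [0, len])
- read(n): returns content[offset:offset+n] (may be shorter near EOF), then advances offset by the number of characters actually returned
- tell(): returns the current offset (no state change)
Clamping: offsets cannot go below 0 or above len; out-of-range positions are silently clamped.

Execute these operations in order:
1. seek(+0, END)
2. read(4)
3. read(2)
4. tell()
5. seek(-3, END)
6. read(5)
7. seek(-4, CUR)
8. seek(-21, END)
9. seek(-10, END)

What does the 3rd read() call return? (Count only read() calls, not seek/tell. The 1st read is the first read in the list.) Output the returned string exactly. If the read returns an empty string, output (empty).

After 1 (seek(+0, END)): offset=27
After 2 (read(4)): returned '', offset=27
After 3 (read(2)): returned '', offset=27
After 4 (tell()): offset=27
After 5 (seek(-3, END)): offset=24
After 6 (read(5)): returned 'CXC', offset=27
After 7 (seek(-4, CUR)): offset=23
After 8 (seek(-21, END)): offset=6
After 9 (seek(-10, END)): offset=17

Answer: CXC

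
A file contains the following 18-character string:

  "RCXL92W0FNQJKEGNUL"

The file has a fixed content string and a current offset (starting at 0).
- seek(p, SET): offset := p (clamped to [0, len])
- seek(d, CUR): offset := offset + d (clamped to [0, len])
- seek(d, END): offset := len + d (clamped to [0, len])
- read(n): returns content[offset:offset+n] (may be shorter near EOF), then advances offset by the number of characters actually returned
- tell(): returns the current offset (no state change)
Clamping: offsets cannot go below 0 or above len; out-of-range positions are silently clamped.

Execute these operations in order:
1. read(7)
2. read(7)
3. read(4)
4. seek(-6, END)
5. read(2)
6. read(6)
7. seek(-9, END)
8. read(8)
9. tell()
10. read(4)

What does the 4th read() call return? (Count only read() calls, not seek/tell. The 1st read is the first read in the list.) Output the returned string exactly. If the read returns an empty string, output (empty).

Answer: KE

Derivation:
After 1 (read(7)): returned 'RCXL92W', offset=7
After 2 (read(7)): returned '0FNQJKE', offset=14
After 3 (read(4)): returned 'GNUL', offset=18
After 4 (seek(-6, END)): offset=12
After 5 (read(2)): returned 'KE', offset=14
After 6 (read(6)): returned 'GNUL', offset=18
After 7 (seek(-9, END)): offset=9
After 8 (read(8)): returned 'NQJKEGNU', offset=17
After 9 (tell()): offset=17
After 10 (read(4)): returned 'L', offset=18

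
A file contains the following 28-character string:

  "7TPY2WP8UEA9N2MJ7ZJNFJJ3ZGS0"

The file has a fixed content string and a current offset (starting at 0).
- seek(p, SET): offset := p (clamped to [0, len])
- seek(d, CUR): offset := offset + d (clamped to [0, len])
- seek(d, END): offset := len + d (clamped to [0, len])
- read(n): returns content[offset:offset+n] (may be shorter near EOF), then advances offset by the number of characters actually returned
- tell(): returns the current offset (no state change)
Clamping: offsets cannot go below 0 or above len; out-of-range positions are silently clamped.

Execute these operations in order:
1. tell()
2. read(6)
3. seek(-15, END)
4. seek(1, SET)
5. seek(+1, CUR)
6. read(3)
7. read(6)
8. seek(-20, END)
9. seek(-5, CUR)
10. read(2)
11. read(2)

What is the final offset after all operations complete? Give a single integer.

After 1 (tell()): offset=0
After 2 (read(6)): returned '7TPY2W', offset=6
After 3 (seek(-15, END)): offset=13
After 4 (seek(1, SET)): offset=1
After 5 (seek(+1, CUR)): offset=2
After 6 (read(3)): returned 'PY2', offset=5
After 7 (read(6)): returned 'WP8UEA', offset=11
After 8 (seek(-20, END)): offset=8
After 9 (seek(-5, CUR)): offset=3
After 10 (read(2)): returned 'Y2', offset=5
After 11 (read(2)): returned 'WP', offset=7

Answer: 7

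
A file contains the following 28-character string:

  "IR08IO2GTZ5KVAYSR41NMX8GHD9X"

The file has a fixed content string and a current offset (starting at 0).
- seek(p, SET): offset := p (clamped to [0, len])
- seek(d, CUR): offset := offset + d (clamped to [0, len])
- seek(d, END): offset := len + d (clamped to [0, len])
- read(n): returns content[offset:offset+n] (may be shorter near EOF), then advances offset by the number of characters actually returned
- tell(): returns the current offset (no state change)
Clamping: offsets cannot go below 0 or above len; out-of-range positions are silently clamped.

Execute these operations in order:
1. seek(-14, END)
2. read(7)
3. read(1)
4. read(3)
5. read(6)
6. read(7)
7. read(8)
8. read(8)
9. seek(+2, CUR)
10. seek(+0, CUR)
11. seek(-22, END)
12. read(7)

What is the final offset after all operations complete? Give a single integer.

After 1 (seek(-14, END)): offset=14
After 2 (read(7)): returned 'YSR41NM', offset=21
After 3 (read(1)): returned 'X', offset=22
After 4 (read(3)): returned '8GH', offset=25
After 5 (read(6)): returned 'D9X', offset=28
After 6 (read(7)): returned '', offset=28
After 7 (read(8)): returned '', offset=28
After 8 (read(8)): returned '', offset=28
After 9 (seek(+2, CUR)): offset=28
After 10 (seek(+0, CUR)): offset=28
After 11 (seek(-22, END)): offset=6
After 12 (read(7)): returned '2GTZ5KV', offset=13

Answer: 13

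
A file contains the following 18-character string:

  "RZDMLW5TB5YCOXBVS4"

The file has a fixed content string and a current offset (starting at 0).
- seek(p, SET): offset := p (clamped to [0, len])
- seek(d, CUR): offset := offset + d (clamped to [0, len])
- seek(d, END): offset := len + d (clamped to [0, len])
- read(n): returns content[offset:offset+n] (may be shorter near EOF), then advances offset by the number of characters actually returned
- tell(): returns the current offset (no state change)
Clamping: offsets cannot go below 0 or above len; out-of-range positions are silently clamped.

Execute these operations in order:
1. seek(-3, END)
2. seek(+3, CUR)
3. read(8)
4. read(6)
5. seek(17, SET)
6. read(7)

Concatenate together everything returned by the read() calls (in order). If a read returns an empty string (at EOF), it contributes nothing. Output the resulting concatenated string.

After 1 (seek(-3, END)): offset=15
After 2 (seek(+3, CUR)): offset=18
After 3 (read(8)): returned '', offset=18
After 4 (read(6)): returned '', offset=18
After 5 (seek(17, SET)): offset=17
After 6 (read(7)): returned '4', offset=18

Answer: 4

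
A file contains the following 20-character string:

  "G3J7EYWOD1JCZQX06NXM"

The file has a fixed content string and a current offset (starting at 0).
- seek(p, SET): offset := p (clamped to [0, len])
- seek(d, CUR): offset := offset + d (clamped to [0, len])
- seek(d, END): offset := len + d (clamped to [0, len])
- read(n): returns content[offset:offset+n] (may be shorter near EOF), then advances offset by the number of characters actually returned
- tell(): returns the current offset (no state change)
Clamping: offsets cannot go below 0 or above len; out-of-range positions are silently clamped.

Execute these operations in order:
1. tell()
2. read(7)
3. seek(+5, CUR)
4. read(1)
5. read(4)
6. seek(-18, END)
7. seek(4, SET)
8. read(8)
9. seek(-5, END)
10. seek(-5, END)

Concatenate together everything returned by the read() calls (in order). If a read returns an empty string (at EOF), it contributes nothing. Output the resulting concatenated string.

After 1 (tell()): offset=0
After 2 (read(7)): returned 'G3J7EYW', offset=7
After 3 (seek(+5, CUR)): offset=12
After 4 (read(1)): returned 'Z', offset=13
After 5 (read(4)): returned 'QX06', offset=17
After 6 (seek(-18, END)): offset=2
After 7 (seek(4, SET)): offset=4
After 8 (read(8)): returned 'EYWOD1JC', offset=12
After 9 (seek(-5, END)): offset=15
After 10 (seek(-5, END)): offset=15

Answer: G3J7EYWZQX06EYWOD1JC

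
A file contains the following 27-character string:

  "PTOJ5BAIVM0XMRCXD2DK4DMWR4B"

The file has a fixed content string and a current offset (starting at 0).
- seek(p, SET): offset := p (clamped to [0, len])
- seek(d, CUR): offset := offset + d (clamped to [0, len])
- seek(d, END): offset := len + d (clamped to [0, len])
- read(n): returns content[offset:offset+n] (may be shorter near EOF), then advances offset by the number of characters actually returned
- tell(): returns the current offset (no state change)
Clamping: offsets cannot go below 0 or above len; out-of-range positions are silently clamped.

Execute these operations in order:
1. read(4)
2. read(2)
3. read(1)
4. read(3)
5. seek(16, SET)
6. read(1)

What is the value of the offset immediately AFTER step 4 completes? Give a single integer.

Answer: 10

Derivation:
After 1 (read(4)): returned 'PTOJ', offset=4
After 2 (read(2)): returned '5B', offset=6
After 3 (read(1)): returned 'A', offset=7
After 4 (read(3)): returned 'IVM', offset=10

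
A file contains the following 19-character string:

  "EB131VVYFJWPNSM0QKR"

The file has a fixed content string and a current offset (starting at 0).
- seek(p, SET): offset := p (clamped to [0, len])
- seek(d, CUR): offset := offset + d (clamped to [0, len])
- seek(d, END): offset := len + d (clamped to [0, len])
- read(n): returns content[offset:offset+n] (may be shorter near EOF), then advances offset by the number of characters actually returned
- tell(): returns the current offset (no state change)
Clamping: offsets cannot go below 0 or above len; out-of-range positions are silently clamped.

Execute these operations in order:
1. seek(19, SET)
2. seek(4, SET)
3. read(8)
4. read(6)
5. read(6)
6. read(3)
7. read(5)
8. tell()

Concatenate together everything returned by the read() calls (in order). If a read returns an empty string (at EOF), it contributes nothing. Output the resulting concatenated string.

After 1 (seek(19, SET)): offset=19
After 2 (seek(4, SET)): offset=4
After 3 (read(8)): returned '1VVYFJWP', offset=12
After 4 (read(6)): returned 'NSM0QK', offset=18
After 5 (read(6)): returned 'R', offset=19
After 6 (read(3)): returned '', offset=19
After 7 (read(5)): returned '', offset=19
After 8 (tell()): offset=19

Answer: 1VVYFJWPNSM0QKR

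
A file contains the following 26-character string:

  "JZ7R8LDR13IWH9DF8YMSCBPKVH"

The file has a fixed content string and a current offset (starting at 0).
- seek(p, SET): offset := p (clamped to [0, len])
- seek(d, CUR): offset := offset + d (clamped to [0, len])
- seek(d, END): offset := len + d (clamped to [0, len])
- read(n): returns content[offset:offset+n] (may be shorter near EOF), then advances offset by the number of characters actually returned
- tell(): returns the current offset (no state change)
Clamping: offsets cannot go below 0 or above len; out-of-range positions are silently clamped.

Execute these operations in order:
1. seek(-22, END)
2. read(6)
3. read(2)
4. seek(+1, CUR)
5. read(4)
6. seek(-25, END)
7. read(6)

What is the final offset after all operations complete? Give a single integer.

After 1 (seek(-22, END)): offset=4
After 2 (read(6)): returned '8LDR13', offset=10
After 3 (read(2)): returned 'IW', offset=12
After 4 (seek(+1, CUR)): offset=13
After 5 (read(4)): returned '9DF8', offset=17
After 6 (seek(-25, END)): offset=1
After 7 (read(6)): returned 'Z7R8LD', offset=7

Answer: 7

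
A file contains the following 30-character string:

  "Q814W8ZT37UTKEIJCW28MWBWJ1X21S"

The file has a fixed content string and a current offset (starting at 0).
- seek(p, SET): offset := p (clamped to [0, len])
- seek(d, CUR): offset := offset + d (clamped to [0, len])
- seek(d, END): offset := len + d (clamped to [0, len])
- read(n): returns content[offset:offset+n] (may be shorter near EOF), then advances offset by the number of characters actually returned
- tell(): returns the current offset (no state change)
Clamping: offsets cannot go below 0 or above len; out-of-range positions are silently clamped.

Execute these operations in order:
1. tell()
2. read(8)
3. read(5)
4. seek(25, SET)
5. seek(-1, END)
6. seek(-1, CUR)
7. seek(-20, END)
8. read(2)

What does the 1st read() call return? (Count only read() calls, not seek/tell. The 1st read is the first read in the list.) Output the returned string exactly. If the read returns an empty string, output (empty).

Answer: Q814W8ZT

Derivation:
After 1 (tell()): offset=0
After 2 (read(8)): returned 'Q814W8ZT', offset=8
After 3 (read(5)): returned '37UTK', offset=13
After 4 (seek(25, SET)): offset=25
After 5 (seek(-1, END)): offset=29
After 6 (seek(-1, CUR)): offset=28
After 7 (seek(-20, END)): offset=10
After 8 (read(2)): returned 'UT', offset=12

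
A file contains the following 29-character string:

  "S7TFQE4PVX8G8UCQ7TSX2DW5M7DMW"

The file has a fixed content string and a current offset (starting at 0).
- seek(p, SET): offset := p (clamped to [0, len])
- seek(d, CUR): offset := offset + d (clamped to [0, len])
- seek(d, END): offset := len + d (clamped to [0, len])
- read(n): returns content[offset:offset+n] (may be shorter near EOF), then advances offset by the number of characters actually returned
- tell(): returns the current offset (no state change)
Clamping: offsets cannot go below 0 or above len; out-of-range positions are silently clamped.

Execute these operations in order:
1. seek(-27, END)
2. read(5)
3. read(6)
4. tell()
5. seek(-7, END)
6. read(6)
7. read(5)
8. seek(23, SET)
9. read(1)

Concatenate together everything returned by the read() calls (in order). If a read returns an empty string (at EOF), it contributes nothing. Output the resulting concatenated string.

After 1 (seek(-27, END)): offset=2
After 2 (read(5)): returned 'TFQE4', offset=7
After 3 (read(6)): returned 'PVX8G8', offset=13
After 4 (tell()): offset=13
After 5 (seek(-7, END)): offset=22
After 6 (read(6)): returned 'W5M7DM', offset=28
After 7 (read(5)): returned 'W', offset=29
After 8 (seek(23, SET)): offset=23
After 9 (read(1)): returned '5', offset=24

Answer: TFQE4PVX8G8W5M7DMW5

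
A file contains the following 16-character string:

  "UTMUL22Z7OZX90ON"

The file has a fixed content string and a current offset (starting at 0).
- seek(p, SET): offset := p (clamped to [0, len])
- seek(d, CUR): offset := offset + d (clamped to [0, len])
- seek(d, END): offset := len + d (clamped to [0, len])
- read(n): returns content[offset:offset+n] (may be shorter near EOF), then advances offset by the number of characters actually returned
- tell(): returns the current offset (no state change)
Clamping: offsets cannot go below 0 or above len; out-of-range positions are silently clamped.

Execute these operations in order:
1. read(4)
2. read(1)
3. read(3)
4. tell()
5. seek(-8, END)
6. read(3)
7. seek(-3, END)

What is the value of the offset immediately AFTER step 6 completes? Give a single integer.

After 1 (read(4)): returned 'UTMU', offset=4
After 2 (read(1)): returned 'L', offset=5
After 3 (read(3)): returned '22Z', offset=8
After 4 (tell()): offset=8
After 5 (seek(-8, END)): offset=8
After 6 (read(3)): returned '7OZ', offset=11

Answer: 11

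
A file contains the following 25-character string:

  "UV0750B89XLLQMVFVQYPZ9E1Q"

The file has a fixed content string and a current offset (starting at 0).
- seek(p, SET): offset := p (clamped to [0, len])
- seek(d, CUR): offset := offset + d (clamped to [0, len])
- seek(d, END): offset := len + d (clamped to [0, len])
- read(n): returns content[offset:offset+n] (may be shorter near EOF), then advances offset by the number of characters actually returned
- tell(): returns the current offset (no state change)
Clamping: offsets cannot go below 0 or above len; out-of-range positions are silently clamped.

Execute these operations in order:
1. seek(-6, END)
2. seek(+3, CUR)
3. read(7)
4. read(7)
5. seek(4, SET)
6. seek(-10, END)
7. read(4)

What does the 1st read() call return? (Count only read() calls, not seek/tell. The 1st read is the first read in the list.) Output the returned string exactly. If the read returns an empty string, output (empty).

After 1 (seek(-6, END)): offset=19
After 2 (seek(+3, CUR)): offset=22
After 3 (read(7)): returned 'E1Q', offset=25
After 4 (read(7)): returned '', offset=25
After 5 (seek(4, SET)): offset=4
After 6 (seek(-10, END)): offset=15
After 7 (read(4)): returned 'FVQY', offset=19

Answer: E1Q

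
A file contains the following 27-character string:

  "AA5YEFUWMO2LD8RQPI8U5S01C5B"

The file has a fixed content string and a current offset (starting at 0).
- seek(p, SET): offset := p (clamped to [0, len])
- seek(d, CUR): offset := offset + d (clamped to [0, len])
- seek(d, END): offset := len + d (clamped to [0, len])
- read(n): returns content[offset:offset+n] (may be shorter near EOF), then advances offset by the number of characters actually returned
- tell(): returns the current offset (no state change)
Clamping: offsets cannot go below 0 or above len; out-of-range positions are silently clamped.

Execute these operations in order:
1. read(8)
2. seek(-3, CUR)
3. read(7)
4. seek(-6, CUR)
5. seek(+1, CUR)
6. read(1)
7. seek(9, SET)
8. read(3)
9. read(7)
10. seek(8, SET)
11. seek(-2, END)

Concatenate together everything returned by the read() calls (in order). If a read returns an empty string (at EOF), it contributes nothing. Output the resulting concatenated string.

Answer: AA5YEFUWFUWMO2LWO2LD8RQPI8

Derivation:
After 1 (read(8)): returned 'AA5YEFUW', offset=8
After 2 (seek(-3, CUR)): offset=5
After 3 (read(7)): returned 'FUWMO2L', offset=12
After 4 (seek(-6, CUR)): offset=6
After 5 (seek(+1, CUR)): offset=7
After 6 (read(1)): returned 'W', offset=8
After 7 (seek(9, SET)): offset=9
After 8 (read(3)): returned 'O2L', offset=12
After 9 (read(7)): returned 'D8RQPI8', offset=19
After 10 (seek(8, SET)): offset=8
After 11 (seek(-2, END)): offset=25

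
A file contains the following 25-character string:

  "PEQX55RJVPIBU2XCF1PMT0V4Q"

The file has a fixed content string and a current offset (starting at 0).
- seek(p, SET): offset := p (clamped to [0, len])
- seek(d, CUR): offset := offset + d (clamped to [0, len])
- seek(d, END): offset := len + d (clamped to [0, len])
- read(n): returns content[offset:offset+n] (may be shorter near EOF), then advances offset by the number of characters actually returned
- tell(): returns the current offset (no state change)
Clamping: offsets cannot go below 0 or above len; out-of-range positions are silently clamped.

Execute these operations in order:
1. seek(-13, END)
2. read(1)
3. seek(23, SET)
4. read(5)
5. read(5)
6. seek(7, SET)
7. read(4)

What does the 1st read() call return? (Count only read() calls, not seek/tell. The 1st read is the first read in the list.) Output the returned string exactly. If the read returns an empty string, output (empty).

Answer: U

Derivation:
After 1 (seek(-13, END)): offset=12
After 2 (read(1)): returned 'U', offset=13
After 3 (seek(23, SET)): offset=23
After 4 (read(5)): returned '4Q', offset=25
After 5 (read(5)): returned '', offset=25
After 6 (seek(7, SET)): offset=7
After 7 (read(4)): returned 'JVPI', offset=11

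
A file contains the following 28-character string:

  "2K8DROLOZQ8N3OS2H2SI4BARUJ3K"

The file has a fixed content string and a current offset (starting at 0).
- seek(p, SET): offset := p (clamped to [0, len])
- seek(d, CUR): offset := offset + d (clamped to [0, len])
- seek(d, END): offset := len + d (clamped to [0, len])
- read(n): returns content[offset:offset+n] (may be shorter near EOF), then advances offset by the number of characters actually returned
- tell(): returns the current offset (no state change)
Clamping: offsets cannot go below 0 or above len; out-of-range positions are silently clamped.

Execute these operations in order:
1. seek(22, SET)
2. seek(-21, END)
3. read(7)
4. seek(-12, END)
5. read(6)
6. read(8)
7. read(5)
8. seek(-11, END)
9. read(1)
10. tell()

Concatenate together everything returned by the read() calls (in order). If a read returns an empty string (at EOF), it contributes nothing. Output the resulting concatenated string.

After 1 (seek(22, SET)): offset=22
After 2 (seek(-21, END)): offset=7
After 3 (read(7)): returned 'OZQ8N3O', offset=14
After 4 (seek(-12, END)): offset=16
After 5 (read(6)): returned 'H2SI4B', offset=22
After 6 (read(8)): returned 'ARUJ3K', offset=28
After 7 (read(5)): returned '', offset=28
After 8 (seek(-11, END)): offset=17
After 9 (read(1)): returned '2', offset=18
After 10 (tell()): offset=18

Answer: OZQ8N3OH2SI4BARUJ3K2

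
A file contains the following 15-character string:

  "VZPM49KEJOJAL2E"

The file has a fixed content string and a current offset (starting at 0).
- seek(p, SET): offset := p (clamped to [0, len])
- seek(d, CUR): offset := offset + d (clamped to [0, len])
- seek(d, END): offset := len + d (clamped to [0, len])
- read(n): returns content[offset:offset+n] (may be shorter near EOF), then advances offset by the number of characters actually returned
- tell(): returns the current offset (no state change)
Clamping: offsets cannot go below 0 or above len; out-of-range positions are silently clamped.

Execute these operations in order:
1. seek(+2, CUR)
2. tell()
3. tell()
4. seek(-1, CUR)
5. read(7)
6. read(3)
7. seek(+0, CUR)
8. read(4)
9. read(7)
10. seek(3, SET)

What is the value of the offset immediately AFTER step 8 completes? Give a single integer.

Answer: 15

Derivation:
After 1 (seek(+2, CUR)): offset=2
After 2 (tell()): offset=2
After 3 (tell()): offset=2
After 4 (seek(-1, CUR)): offset=1
After 5 (read(7)): returned 'ZPM49KE', offset=8
After 6 (read(3)): returned 'JOJ', offset=11
After 7 (seek(+0, CUR)): offset=11
After 8 (read(4)): returned 'AL2E', offset=15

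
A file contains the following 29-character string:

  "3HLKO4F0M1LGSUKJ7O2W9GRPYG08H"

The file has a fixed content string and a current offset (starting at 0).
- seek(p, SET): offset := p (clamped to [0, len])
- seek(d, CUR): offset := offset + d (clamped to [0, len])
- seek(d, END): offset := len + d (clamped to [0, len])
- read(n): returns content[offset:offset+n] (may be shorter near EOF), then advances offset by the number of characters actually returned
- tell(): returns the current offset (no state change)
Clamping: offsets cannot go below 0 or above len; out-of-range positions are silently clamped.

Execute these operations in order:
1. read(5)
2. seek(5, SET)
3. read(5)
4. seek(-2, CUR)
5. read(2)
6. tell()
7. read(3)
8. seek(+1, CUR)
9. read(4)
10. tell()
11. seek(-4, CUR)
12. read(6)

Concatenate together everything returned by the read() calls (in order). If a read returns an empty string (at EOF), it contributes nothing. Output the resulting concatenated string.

After 1 (read(5)): returned '3HLKO', offset=5
After 2 (seek(5, SET)): offset=5
After 3 (read(5)): returned '4F0M1', offset=10
After 4 (seek(-2, CUR)): offset=8
After 5 (read(2)): returned 'M1', offset=10
After 6 (tell()): offset=10
After 7 (read(3)): returned 'LGS', offset=13
After 8 (seek(+1, CUR)): offset=14
After 9 (read(4)): returned 'KJ7O', offset=18
After 10 (tell()): offset=18
After 11 (seek(-4, CUR)): offset=14
After 12 (read(6)): returned 'KJ7O2W', offset=20

Answer: 3HLKO4F0M1M1LGSKJ7OKJ7O2W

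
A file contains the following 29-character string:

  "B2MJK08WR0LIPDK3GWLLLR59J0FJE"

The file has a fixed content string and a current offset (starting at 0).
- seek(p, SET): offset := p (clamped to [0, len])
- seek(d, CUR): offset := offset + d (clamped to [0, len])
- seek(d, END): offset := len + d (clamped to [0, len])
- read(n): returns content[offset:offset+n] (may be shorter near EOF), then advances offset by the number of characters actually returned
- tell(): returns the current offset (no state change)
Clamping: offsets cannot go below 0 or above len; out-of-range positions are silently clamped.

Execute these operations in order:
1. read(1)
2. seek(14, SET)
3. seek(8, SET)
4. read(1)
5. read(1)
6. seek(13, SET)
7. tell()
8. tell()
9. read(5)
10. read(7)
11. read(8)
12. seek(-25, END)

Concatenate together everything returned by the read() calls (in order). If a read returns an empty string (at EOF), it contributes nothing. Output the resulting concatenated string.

After 1 (read(1)): returned 'B', offset=1
After 2 (seek(14, SET)): offset=14
After 3 (seek(8, SET)): offset=8
After 4 (read(1)): returned 'R', offset=9
After 5 (read(1)): returned '0', offset=10
After 6 (seek(13, SET)): offset=13
After 7 (tell()): offset=13
After 8 (tell()): offset=13
After 9 (read(5)): returned 'DK3GW', offset=18
After 10 (read(7)): returned 'LLLR59J', offset=25
After 11 (read(8)): returned '0FJE', offset=29
After 12 (seek(-25, END)): offset=4

Answer: BR0DK3GWLLLR59J0FJE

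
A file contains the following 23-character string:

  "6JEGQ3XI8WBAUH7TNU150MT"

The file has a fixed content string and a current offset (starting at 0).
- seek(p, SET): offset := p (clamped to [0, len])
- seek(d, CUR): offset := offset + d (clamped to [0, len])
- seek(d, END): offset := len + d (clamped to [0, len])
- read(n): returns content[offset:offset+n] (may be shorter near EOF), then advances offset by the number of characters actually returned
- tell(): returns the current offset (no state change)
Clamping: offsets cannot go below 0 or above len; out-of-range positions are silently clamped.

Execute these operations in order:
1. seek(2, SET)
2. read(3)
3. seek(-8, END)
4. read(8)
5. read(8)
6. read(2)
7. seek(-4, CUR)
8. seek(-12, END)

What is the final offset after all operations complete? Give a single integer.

After 1 (seek(2, SET)): offset=2
After 2 (read(3)): returned 'EGQ', offset=5
After 3 (seek(-8, END)): offset=15
After 4 (read(8)): returned 'TNU150MT', offset=23
After 5 (read(8)): returned '', offset=23
After 6 (read(2)): returned '', offset=23
After 7 (seek(-4, CUR)): offset=19
After 8 (seek(-12, END)): offset=11

Answer: 11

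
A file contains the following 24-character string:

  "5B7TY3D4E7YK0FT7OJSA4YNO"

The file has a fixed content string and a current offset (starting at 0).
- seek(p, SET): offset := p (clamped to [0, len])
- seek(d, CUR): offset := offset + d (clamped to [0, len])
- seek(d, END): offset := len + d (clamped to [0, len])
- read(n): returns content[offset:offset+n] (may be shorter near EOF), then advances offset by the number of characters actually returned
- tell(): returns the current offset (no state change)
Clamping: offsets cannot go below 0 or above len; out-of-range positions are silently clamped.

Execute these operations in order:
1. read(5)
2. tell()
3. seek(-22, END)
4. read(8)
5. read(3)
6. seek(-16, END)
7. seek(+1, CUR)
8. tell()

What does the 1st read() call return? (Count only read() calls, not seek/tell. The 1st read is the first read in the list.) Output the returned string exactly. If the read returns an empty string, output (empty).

After 1 (read(5)): returned '5B7TY', offset=5
After 2 (tell()): offset=5
After 3 (seek(-22, END)): offset=2
After 4 (read(8)): returned '7TY3D4E7', offset=10
After 5 (read(3)): returned 'YK0', offset=13
After 6 (seek(-16, END)): offset=8
After 7 (seek(+1, CUR)): offset=9
After 8 (tell()): offset=9

Answer: 5B7TY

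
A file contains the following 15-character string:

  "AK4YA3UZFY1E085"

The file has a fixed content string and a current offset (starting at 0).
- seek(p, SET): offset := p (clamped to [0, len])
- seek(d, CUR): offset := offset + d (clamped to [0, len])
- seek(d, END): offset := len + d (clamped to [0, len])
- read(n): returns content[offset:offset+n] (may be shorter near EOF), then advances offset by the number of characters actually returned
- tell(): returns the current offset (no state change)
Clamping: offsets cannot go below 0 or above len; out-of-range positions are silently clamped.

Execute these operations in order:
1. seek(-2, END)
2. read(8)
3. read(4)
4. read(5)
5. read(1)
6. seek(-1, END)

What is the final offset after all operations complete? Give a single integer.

Answer: 14

Derivation:
After 1 (seek(-2, END)): offset=13
After 2 (read(8)): returned '85', offset=15
After 3 (read(4)): returned '', offset=15
After 4 (read(5)): returned '', offset=15
After 5 (read(1)): returned '', offset=15
After 6 (seek(-1, END)): offset=14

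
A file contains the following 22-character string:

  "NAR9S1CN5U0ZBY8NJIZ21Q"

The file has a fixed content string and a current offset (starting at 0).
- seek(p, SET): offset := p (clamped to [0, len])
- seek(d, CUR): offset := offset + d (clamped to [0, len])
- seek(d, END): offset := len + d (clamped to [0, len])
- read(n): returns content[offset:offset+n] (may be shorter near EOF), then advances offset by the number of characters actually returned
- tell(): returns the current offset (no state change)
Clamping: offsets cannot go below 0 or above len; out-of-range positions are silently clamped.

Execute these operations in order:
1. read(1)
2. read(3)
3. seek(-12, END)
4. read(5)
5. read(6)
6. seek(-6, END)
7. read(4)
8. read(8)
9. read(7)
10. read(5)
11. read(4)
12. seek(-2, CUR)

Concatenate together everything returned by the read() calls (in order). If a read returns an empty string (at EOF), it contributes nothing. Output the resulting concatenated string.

Answer: NAR90ZBY8NJIZ21JIZ21Q

Derivation:
After 1 (read(1)): returned 'N', offset=1
After 2 (read(3)): returned 'AR9', offset=4
After 3 (seek(-12, END)): offset=10
After 4 (read(5)): returned '0ZBY8', offset=15
After 5 (read(6)): returned 'NJIZ21', offset=21
After 6 (seek(-6, END)): offset=16
After 7 (read(4)): returned 'JIZ2', offset=20
After 8 (read(8)): returned '1Q', offset=22
After 9 (read(7)): returned '', offset=22
After 10 (read(5)): returned '', offset=22
After 11 (read(4)): returned '', offset=22
After 12 (seek(-2, CUR)): offset=20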